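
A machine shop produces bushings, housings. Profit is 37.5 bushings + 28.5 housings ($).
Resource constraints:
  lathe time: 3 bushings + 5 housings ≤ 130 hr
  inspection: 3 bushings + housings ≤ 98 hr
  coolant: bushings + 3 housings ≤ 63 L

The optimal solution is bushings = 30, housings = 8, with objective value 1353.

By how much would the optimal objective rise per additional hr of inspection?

8.5

Check each constraint at x*: lathe time 130/130 (tight); inspection 98/98 (tight); coolant 54/63 (slack 9).
Since coolant is not tight, its dual is 0.
From A_Bᵀ y = c: 3·y_lathe time + 3·y_inspection = 37.5; 5·y_lathe time + 1·y_inspection = 28.5.
Solving: y_lathe time = 4, y_inspection = 8.5.
Shadow price of inspection = 8.5.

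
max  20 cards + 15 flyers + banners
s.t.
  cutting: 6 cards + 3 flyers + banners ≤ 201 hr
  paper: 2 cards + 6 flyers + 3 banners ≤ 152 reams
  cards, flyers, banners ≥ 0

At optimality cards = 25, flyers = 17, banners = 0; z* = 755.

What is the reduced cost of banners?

-5

Both cutting and paper are binding at x*.
From A_Bᵀ y = c: 6·y_cutting + 2·y_paper = 20; 3·y_cutting + 6·y_paper = 15.
Solving: y_cutting = 3, y_paper = 1.
Reduced cost of banners: c₃ − yᵀa₃ = 1 − (3·1 + 1·3) = 1 − 6 = -5.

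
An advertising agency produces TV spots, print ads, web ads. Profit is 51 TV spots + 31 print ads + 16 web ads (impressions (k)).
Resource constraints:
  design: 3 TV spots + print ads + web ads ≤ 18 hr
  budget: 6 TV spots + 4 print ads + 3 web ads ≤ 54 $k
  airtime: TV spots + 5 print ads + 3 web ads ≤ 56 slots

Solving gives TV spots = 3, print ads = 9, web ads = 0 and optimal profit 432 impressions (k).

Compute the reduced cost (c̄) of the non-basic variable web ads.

-8

At the optimum: design uses 18 of 18 (binding); budget uses 54 of 54 (binding); airtime uses 48 of 56 (slack = 8).
Slack constraints have shadow price 0 (complementary slackness).
From A_Bᵀ y = c: 3·y_design + 6·y_budget = 51; 1·y_design + 4·y_budget = 31.
This yields shadow prices y_design = 3, y_budget = 7.
Reduced cost of web ads: c₃ − yᵀa₃ = 16 − (3·1 + 7·3) = 16 − 24 = -8.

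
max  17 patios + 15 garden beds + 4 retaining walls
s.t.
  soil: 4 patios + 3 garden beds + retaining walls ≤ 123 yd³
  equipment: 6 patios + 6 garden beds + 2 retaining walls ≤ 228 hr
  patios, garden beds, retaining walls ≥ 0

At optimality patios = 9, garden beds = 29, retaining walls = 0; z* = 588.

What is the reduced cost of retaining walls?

-1

At the optimum: soil uses 123 of 123 (binding); equipment uses 228 of 228 (binding).
From A_Bᵀ y = c: 4·y_soil + 6·y_equipment = 17; 3·y_soil + 6·y_equipment = 15.
→ y_soil = 2 and y_equipment = 1.5.
Reduced cost of retaining walls: c₃ − yᵀa₃ = 4 − (2·1 + 1.5·2) = 4 − 5 = -1.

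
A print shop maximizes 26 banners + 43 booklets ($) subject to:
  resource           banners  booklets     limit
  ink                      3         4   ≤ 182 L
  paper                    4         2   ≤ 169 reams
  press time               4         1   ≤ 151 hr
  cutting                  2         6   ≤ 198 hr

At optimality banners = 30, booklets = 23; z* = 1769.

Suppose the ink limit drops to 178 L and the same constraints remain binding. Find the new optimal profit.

Check each constraint at x*: ink 182/182 (tight); paper 166/169 (slack 3); press time 143/151 (slack 8); cutting 198/198 (tight).
Slack constraints have shadow price 0 (complementary slackness).
The binding rows give the dual system: 3·y_ink + 2·y_cutting = 26 and 4·y_ink + 6·y_cutting = 43.
Solving: y_ink = 7, y_cutting = 2.5.
Δz = y_ink·Δb = 7 × (-4) = -28, so new z* = 1769 − 28 = 1741.

1741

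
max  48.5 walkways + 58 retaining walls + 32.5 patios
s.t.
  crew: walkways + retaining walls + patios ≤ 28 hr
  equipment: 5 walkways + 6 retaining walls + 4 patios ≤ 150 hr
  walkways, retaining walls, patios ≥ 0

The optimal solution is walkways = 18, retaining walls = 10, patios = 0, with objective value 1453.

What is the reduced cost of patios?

At the optimum: crew uses 28 of 28 (binding); equipment uses 150 of 150 (binding).
The binding rows give the dual system: 1·y_crew + 5·y_equipment = 48.5 and 1·y_crew + 6·y_equipment = 58.
Solving: y_crew = 1, y_equipment = 9.5.
Reduced cost of patios: c₃ − yᵀa₃ = 32.5 − (1·1 + 9.5·4) = 32.5 − 39 = -6.5.

-6.5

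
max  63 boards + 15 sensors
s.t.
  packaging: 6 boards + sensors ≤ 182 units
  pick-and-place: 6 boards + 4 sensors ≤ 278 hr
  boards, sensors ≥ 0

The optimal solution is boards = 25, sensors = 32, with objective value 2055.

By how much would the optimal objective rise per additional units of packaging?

At the optimum: packaging uses 182 of 182 (binding); pick-and-place uses 278 of 278 (binding).
Dual feasibility on the basic columns requires 6·y_packaging + 6·y_pick-and-place = 63, 1·y_packaging + 4·y_pick-and-place = 15.
This yields shadow prices y_packaging = 9, y_pick-and-place = 1.5.
Shadow price of packaging = 9.

9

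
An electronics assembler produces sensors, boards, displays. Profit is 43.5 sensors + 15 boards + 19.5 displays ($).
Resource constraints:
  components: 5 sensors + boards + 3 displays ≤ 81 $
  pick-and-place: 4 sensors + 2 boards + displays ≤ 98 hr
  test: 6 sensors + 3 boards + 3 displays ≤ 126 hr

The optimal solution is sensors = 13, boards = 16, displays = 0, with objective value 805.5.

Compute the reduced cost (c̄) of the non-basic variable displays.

Check each constraint at x*: components 81/81 (tight); pick-and-place 84/98 (slack 14); test 126/126 (tight).
By complementary slackness, y = 0 for the non-binding constraint.
From A_Bᵀ y = c: 5·y_components + 6·y_test = 43.5; 1·y_components + 3·y_test = 15.
Solving: y_components = 4.5, y_test = 3.5.
Reduced cost of displays: c₃ − yᵀa₃ = 19.5 − (4.5·3 + 3.5·3) = 19.5 − 24 = -4.5.

-4.5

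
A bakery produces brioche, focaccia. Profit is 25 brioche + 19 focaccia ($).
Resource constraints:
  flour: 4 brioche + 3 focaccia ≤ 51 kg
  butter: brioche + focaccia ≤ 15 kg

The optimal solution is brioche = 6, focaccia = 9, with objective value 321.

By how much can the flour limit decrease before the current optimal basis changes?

6

Binding constraints: flour, butter. The basis is B = [[4,3],[1,1]] with det 1.
Per unit decrease in flour, x* moves by d = (-1, 1).
The basis stays optimal until brioche reaches 0; allowable decrease = 6 kg.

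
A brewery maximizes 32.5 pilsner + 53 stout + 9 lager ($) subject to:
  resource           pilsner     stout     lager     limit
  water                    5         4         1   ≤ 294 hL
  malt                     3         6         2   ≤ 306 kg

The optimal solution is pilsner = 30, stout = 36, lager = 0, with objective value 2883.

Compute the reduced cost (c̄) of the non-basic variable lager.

-8

At the optimum: water uses 294 of 294 (binding); malt uses 306 of 306 (binding).
Dual feasibility on the basic columns requires 5·y_water + 3·y_malt = 32.5, 4·y_water + 6·y_malt = 53.
Solving: y_water = 2, y_malt = 7.5.
Reduced cost of lager: c₃ − yᵀa₃ = 9 − (2·1 + 7.5·2) = 9 − 17 = -8.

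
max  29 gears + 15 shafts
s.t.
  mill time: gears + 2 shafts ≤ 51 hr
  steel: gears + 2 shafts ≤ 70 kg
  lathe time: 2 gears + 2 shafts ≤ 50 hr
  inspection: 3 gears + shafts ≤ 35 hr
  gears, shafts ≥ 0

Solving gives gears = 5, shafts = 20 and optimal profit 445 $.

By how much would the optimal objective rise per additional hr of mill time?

0

Binding: lathe time and inspection. Non-binding: mill time (6 unused), steel (25 unused).
By complementary slackness, y = 0 for the non-binding constraints.
Dual feasibility on the basic columns requires 2·y_lathe time + 3·y_inspection = 29, 2·y_lathe time + 1·y_inspection = 15.
Solving: y_lathe time = 4, y_inspection = 7.
Shadow price of mill time = 0.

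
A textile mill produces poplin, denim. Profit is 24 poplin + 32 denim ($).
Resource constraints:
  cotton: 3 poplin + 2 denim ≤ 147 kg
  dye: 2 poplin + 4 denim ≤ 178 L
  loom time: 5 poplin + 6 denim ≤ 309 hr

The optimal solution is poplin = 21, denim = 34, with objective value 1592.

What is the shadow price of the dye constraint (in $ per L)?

2

Check each constraint at x*: cotton 131/147 (slack 16); dye 178/178 (tight); loom time 309/309 (tight).
Slack constraints have shadow price 0 (complementary slackness).
Dual feasibility on the basic columns requires 2·y_dye + 5·y_loom time = 24, 4·y_dye + 6·y_loom time = 32.
This yields shadow prices y_dye = 2, y_loom time = 4.
Shadow price of dye = 2.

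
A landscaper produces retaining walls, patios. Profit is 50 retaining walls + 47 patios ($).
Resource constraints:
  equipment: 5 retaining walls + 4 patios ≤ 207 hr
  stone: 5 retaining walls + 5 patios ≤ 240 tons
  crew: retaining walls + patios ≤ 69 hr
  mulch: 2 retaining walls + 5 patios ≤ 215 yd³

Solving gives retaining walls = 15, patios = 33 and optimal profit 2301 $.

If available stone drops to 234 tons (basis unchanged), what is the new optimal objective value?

2259

Binding: equipment and stone. Non-binding: crew (21 unused), mulch (20 unused).
Since crew, mulch are not tight, their duals are 0.
From A_Bᵀ y = c: 5·y_equipment + 5·y_stone = 50; 4·y_equipment + 5·y_stone = 47.
→ y_equipment = 3 and y_stone = 7.
Δz = y_stone·Δb = 7 × (-6) = -42, so new z* = 2301 − 42 = 2259.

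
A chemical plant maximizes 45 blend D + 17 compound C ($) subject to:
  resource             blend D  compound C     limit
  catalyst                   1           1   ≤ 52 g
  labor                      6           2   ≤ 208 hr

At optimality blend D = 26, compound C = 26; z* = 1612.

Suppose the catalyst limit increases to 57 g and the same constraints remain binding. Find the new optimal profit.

1627

Both catalyst and labor are binding at x*.
From A_Bᵀ y = c: 1·y_catalyst + 6·y_labor = 45; 1·y_catalyst + 2·y_labor = 17.
This yields shadow prices y_catalyst = 3, y_labor = 7.
Δz = y_catalyst·Δb = 3 × (5) = 15, so new z* = 1612 + 15 = 1627.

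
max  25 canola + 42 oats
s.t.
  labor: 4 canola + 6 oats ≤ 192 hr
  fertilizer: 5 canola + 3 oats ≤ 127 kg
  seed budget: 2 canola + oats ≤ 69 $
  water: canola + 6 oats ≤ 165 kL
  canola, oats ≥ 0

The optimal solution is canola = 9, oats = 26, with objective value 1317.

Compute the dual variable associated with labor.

6

Check each constraint at x*: labor 192/192 (tight); fertilizer 123/127 (slack 4); seed budget 44/69 (slack 25); water 165/165 (tight).
By complementary slackness, y = 0 for the non-binding constraints.
From A_Bᵀ y = c: 4·y_labor + 1·y_water = 25; 6·y_labor + 6·y_water = 42.
This yields shadow prices y_labor = 6, y_water = 1.
Shadow price of labor = 6.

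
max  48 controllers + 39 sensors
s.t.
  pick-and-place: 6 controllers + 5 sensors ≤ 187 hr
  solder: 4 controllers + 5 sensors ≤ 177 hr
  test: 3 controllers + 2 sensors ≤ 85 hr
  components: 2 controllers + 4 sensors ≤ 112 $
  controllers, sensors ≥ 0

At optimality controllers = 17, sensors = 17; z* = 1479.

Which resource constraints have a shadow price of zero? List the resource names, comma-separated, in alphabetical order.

components, solder

pick-and-place: 187/187 (binding)
solder: 153/177 (slack 24)
test: 85/85 (binding)
components: 102/112 (slack 10)
By complementary slackness, a constraint with positive slack has shadow price 0 → components, solder.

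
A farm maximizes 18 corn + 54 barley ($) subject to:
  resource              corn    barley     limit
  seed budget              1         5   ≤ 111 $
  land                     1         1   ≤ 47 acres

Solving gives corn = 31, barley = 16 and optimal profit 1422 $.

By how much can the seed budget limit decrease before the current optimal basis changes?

Binding constraints: seed budget, land. The basis is B = [[1,5],[1,1]] with det -4.
Per unit decrease in seed budget, x* moves by d = (0.25, -0.25).
The basis stays optimal until barley reaches 0; allowable decrease = 64 $.

64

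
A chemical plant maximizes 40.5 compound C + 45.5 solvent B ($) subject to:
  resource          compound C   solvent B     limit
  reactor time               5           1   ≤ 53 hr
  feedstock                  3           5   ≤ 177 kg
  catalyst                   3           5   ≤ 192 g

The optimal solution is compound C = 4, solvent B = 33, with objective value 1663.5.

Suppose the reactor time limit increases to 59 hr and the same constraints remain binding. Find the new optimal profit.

Check each constraint at x*: reactor time 53/53 (tight); feedstock 177/177 (tight); catalyst 177/192 (slack 15).
Since catalyst is not tight, its dual is 0.
The binding rows give the dual system: 5·y_reactor time + 3·y_feedstock = 40.5 and 1·y_reactor time + 5·y_feedstock = 45.5.
→ y_reactor time = 3 and y_feedstock = 8.5.
Δz = y_reactor time·Δb = 3 × (6) = 18, so new z* = 1663.5 + 18 = 1681.5.

1681.5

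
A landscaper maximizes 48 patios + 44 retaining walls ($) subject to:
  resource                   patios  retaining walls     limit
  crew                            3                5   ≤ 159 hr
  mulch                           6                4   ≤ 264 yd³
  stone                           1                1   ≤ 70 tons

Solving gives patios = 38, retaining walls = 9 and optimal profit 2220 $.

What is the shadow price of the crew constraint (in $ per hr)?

Check each constraint at x*: crew 159/159 (tight); mulch 264/264 (tight); stone 47/70 (slack 23).
Slack constraints have shadow price 0 (complementary slackness).
Dual feasibility on the basic columns requires 3·y_crew + 6·y_mulch = 48, 5·y_crew + 4·y_mulch = 44.
→ y_crew = 4 and y_mulch = 6.
Shadow price of crew = 4.

4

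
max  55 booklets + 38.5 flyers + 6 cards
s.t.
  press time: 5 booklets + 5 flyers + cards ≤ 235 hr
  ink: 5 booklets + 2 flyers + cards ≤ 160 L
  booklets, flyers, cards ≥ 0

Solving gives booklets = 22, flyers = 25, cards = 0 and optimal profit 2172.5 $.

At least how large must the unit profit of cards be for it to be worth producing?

Both press time and ink are binding at x*.
From A_Bᵀ y = c: 5·y_press time + 5·y_ink = 55; 5·y_press time + 2·y_ink = 38.5.
Solving: y_press time = 5.5, y_ink = 5.5.
cards enters the basis when its profit ≥ yᵀa₃ = 5.5·1 + 5.5·1 = 11.

11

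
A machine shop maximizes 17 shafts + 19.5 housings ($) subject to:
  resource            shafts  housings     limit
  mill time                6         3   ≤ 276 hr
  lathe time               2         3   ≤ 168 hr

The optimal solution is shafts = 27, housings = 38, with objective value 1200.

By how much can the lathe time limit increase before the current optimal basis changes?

108

Binding constraints: mill time, lathe time. The basis is B = [[6,3],[2,3]] with det 12.
Per unit increase in lathe time, x* moves by d = (-0.25, 0.5).
The basis stays optimal until shafts reaches 0; allowable increase = 108 hr.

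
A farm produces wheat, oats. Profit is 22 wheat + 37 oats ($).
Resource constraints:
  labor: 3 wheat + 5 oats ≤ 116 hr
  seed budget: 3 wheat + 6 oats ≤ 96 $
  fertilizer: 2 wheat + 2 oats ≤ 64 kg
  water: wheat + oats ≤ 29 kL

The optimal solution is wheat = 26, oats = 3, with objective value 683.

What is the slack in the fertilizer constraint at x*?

6

fertilizer used = 2·26 + 2·3 = 58; slack = 64 − 58 = 6.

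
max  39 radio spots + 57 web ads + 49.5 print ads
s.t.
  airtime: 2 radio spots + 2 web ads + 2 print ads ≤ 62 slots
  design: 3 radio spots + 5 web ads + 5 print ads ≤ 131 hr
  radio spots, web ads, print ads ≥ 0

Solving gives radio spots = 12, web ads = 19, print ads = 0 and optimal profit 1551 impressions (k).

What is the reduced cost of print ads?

-7.5

Both airtime and design are binding at x*.
Dual feasibility on the basic columns requires 2·y_airtime + 3·y_design = 39, 2·y_airtime + 5·y_design = 57.
Solving: y_airtime = 6, y_design = 9.
Reduced cost of print ads: c₃ − yᵀa₃ = 49.5 − (6·2 + 9·5) = 49.5 − 57 = -7.5.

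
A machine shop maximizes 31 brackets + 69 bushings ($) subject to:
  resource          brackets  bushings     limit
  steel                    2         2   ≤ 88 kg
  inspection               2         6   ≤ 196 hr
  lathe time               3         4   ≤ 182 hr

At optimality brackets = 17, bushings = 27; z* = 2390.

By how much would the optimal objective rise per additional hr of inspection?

Binding: steel and inspection. Non-binding: lathe time (23 unused).
By complementary slackness, y = 0 for the non-binding constraint.
Dual feasibility on the basic columns requires 2·y_steel + 2·y_inspection = 31, 2·y_steel + 6·y_inspection = 69.
→ y_steel = 6 and y_inspection = 9.5.
Shadow price of inspection = 9.5.

9.5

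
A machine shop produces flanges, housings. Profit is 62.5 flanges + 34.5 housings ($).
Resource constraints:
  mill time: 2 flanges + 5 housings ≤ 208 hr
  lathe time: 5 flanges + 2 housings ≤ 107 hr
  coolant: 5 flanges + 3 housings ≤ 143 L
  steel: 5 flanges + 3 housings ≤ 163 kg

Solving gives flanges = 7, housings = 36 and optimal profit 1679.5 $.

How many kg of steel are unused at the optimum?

steel used = 5·7 + 3·36 = 143; slack = 163 − 143 = 20.

20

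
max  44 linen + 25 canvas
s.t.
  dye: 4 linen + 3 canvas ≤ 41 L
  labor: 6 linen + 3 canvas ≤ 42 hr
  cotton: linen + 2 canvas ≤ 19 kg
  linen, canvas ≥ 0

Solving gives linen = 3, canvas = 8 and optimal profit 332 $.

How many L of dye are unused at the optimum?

5

dye used = 4·3 + 3·8 = 36; slack = 41 − 36 = 5.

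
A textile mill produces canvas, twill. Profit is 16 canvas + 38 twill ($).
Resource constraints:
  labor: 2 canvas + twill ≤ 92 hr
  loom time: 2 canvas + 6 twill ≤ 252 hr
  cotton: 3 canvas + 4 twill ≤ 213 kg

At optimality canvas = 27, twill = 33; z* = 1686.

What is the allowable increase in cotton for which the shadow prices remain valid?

5

Binding constraints: loom time, cotton. The basis is B = [[2,6],[3,4]] with det -10.
Per unit increase in cotton, x* moves by d = (0.6, -0.2).
The basis stays optimal until labor becomes binding; allowable increase = 5 kg.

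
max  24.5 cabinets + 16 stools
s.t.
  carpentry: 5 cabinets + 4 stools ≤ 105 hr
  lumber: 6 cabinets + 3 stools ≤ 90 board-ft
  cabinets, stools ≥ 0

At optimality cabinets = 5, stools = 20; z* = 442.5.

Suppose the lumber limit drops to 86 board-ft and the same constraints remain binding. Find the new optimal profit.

434.5

Check each constraint at x*: carpentry 105/105 (tight); lumber 90/90 (tight).
The binding rows give the dual system: 5·y_carpentry + 6·y_lumber = 24.5 and 4·y_carpentry + 3·y_lumber = 16.
→ y_carpentry = 2.5 and y_lumber = 2.
Δz = y_lumber·Δb = 2 × (-4) = -8, so new z* = 442.5 − 8 = 434.5.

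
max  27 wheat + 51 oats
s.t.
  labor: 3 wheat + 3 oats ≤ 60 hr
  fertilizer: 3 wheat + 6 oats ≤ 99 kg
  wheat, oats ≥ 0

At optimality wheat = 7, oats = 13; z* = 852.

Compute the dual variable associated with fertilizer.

8

Both labor and fertilizer are binding at x*.
The binding rows give the dual system: 3·y_labor + 3·y_fertilizer = 27 and 3·y_labor + 6·y_fertilizer = 51.
This yields shadow prices y_labor = 1, y_fertilizer = 8.
Shadow price of fertilizer = 8.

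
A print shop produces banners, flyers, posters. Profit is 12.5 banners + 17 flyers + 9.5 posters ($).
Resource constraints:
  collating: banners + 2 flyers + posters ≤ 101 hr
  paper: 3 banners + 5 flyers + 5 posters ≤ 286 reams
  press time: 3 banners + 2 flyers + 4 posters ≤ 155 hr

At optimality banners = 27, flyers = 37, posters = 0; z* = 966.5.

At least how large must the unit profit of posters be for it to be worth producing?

At the optimum: collating uses 101 of 101 (binding); paper uses 266 of 286 (slack = 20); press time uses 155 of 155 (binding).
By complementary slackness, y = 0 for the non-binding constraint.
From A_Bᵀ y = c: 1·y_collating + 3·y_press time = 12.5; 2·y_collating + 2·y_press time = 17.
Solving: y_collating = 6.5, y_press time = 2.
posters enters the basis when its profit ≥ yᵀa₃ = 6.5·1 + 2·4 = 14.5.

14.5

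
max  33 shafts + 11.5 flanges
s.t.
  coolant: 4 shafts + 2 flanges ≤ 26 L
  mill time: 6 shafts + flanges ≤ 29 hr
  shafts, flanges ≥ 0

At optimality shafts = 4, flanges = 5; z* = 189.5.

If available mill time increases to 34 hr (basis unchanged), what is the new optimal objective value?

202

At the optimum: coolant uses 26 of 26 (binding); mill time uses 29 of 29 (binding).
Dual feasibility on the basic columns requires 4·y_coolant + 6·y_mill time = 33, 2·y_coolant + 1·y_mill time = 11.5.
→ y_coolant = 4.5 and y_mill time = 2.5.
Δz = y_mill time·Δb = 2.5 × (5) = 12.5, so new z* = 189.5 + 12.5 = 202.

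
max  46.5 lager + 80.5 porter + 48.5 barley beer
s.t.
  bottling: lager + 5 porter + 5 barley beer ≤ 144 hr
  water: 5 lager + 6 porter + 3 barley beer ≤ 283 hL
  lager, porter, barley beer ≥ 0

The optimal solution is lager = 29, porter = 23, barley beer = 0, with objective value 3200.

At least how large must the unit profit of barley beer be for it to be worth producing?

56.5

At the optimum: bottling uses 144 of 144 (binding); water uses 283 of 283 (binding).
Dual feasibility on the basic columns requires 1·y_bottling + 5·y_water = 46.5, 5·y_bottling + 6·y_water = 80.5.
Solving: y_bottling = 6.5, y_water = 8.
barley beer enters the basis when its profit ≥ yᵀa₃ = 6.5·5 + 8·3 = 56.5.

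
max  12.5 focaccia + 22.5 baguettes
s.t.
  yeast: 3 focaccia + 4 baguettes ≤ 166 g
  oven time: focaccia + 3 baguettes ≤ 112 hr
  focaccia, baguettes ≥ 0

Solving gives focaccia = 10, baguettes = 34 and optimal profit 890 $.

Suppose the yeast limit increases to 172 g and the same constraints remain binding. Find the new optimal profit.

908

Check each constraint at x*: yeast 166/166 (tight); oven time 112/112 (tight).
The binding rows give the dual system: 3·y_yeast + 1·y_oven time = 12.5 and 4·y_yeast + 3·y_oven time = 22.5.
Solving: y_yeast = 3, y_oven time = 3.5.
Δz = y_yeast·Δb = 3 × (6) = 18, so new z* = 890 + 18 = 908.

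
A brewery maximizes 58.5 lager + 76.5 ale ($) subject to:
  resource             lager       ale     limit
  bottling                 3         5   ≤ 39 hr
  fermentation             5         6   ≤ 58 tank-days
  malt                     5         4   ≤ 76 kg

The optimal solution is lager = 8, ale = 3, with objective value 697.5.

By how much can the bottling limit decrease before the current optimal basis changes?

4.2

Binding constraints: bottling, fermentation. The basis is B = [[3,5],[5,6]] with det -7.
Per unit decrease in bottling, x* moves by d = (0.8571, -0.7143).
The basis stays optimal until ale reaches 0; allowable decrease = 4.2 hr.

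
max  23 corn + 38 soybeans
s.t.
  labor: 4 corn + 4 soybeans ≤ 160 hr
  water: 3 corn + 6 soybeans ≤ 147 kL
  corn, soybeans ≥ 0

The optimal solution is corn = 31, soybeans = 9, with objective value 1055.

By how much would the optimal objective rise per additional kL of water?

5

Both labor and water are binding at x*.
From A_Bᵀ y = c: 4·y_labor + 3·y_water = 23; 4·y_labor + 6·y_water = 38.
Solving: y_labor = 2, y_water = 5.
Shadow price of water = 5.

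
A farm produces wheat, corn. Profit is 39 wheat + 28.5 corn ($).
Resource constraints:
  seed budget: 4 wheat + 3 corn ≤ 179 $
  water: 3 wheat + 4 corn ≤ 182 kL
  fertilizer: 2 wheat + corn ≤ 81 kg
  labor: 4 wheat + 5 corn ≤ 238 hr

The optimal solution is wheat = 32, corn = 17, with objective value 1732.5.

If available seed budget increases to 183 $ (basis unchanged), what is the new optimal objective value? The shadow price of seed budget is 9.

1768.5

Δb = 4, so new z* = 1732.5 + (9)·(4) = 1732.5 + 36 = 1768.5.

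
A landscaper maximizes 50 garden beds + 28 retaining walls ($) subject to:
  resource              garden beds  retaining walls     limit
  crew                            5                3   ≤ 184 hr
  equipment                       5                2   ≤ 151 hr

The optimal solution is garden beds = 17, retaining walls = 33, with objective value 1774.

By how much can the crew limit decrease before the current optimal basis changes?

33

Binding constraints: crew, equipment. The basis is B = [[5,3],[5,2]] with det -5.
Per unit decrease in crew, x* moves by d = (0.4, -1).
The basis stays optimal until retaining walls reaches 0; allowable decrease = 33 hr.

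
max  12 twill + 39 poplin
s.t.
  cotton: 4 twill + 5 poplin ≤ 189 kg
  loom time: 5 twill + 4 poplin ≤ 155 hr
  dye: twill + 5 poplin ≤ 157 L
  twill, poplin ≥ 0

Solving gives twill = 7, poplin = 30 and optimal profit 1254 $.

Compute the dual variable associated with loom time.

At the optimum: cotton uses 178 of 189 (slack = 11); loom time uses 155 of 155 (binding); dye uses 157 of 157 (binding).
By complementary slackness, y = 0 for the non-binding constraint.
From A_Bᵀ y = c: 5·y_loom time + 1·y_dye = 12; 4·y_loom time + 5·y_dye = 39.
→ y_loom time = 1 and y_dye = 7.
Shadow price of loom time = 1.

1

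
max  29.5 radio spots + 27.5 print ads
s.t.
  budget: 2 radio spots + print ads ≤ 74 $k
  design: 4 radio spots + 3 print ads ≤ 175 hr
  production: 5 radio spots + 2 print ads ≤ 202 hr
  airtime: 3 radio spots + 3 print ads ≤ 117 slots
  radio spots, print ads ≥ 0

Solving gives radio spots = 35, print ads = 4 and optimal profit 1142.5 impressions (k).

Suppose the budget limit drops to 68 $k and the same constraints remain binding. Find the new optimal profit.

1130.5

Check each constraint at x*: budget 74/74 (tight); design 152/175 (slack 23); production 183/202 (slack 19); airtime 117/117 (tight).
Slack constraints have shadow price 0 (complementary slackness).
Dual feasibility on the basic columns requires 2·y_budget + 3·y_airtime = 29.5, 1·y_budget + 3·y_airtime = 27.5.
This yields shadow prices y_budget = 2, y_airtime = 8.5.
Δz = y_budget·Δb = 2 × (-6) = -12, so new z* = 1142.5 − 12 = 1130.5.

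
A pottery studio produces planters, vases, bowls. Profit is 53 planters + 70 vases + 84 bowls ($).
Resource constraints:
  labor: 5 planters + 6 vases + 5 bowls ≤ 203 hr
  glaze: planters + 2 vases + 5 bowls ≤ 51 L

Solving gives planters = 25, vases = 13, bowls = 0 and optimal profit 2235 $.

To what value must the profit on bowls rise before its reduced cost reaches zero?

85

At the optimum: labor uses 203 of 203 (binding); glaze uses 51 of 51 (binding).
From A_Bᵀ y = c: 5·y_labor + 1·y_glaze = 53; 6·y_labor + 2·y_glaze = 70.
→ y_labor = 9 and y_glaze = 8.
bowls enters the basis when its profit ≥ yᵀa₃ = 9·5 + 8·5 = 85.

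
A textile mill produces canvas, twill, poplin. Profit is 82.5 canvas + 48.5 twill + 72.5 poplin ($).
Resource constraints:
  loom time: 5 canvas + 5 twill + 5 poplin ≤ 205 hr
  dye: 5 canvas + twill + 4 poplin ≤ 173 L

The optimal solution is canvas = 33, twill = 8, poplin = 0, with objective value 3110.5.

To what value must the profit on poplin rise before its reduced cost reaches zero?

74

At the optimum: loom time uses 205 of 205 (binding); dye uses 173 of 173 (binding).
The binding rows give the dual system: 5·y_loom time + 5·y_dye = 82.5 and 5·y_loom time + 1·y_dye = 48.5.
This yields shadow prices y_loom time = 8, y_dye = 8.5.
poplin enters the basis when its profit ≥ yᵀa₃ = 8·5 + 8.5·4 = 74.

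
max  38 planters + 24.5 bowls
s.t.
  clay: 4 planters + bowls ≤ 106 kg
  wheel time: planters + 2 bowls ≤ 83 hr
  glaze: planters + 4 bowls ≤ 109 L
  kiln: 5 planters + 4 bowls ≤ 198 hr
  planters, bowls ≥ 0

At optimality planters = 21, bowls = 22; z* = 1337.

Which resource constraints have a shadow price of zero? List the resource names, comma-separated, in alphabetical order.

clay: 106/106 (binding)
wheel time: 65/83 (slack 18)
glaze: 109/109 (binding)
kiln: 193/198 (slack 5)
By complementary slackness, a constraint with positive slack has shadow price 0 → kiln, wheel time.

kiln, wheel time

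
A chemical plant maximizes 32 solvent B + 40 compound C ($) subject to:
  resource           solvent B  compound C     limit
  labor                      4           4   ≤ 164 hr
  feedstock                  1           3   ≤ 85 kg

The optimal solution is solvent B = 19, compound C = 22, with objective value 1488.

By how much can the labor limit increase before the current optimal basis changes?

176

Binding constraints: labor, feedstock. The basis is B = [[4,4],[1,3]] with det 8.
Per unit increase in labor, x* moves by d = (0.375, -0.125).
The basis stays optimal until compound C reaches 0; allowable increase = 176 hr.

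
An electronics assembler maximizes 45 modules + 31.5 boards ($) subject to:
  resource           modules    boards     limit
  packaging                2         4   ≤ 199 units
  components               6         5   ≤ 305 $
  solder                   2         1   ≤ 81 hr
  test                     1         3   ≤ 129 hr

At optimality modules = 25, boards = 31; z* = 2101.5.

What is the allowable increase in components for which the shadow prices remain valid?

8.8

Binding constraints: components, solder. The basis is B = [[6,5],[2,1]] with det -4.
Per unit increase in components, x* moves by d = (-0.25, 0.5).
The basis stays optimal until test becomes binding; allowable increase = 8.8 $.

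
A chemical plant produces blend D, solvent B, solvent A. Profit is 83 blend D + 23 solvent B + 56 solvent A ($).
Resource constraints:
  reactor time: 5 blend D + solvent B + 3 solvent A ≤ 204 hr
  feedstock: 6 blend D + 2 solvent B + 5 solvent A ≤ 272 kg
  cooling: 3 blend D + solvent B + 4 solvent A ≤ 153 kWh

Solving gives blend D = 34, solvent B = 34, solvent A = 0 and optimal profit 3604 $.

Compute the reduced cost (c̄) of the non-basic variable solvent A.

Binding: reactor time and feedstock. Non-binding: cooling (17 unused).
Slack constraints have shadow price 0 (complementary slackness).
From A_Bᵀ y = c: 5·y_reactor time + 6·y_feedstock = 83; 1·y_reactor time + 2·y_feedstock = 23.
Solving: y_reactor time = 7, y_feedstock = 8.
Reduced cost of solvent A: c₃ − yᵀa₃ = 56 − (7·3 + 8·5) = 56 − 61 = -5.

-5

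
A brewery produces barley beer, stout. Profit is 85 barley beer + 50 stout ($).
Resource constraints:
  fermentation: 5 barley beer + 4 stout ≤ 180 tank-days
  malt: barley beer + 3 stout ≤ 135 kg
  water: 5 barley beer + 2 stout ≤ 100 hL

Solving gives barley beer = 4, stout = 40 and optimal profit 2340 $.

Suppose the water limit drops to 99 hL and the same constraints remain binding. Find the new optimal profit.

2331

Check each constraint at x*: fermentation 180/180 (tight); malt 124/135 (slack 11); water 100/100 (tight).
By complementary slackness, y = 0 for the non-binding constraint.
The binding rows give the dual system: 5·y_fermentation + 5·y_water = 85 and 4·y_fermentation + 2·y_water = 50.
This yields shadow prices y_fermentation = 8, y_water = 9.
Δz = y_water·Δb = 9 × (-1) = -9, so new z* = 2340 − 9 = 2331.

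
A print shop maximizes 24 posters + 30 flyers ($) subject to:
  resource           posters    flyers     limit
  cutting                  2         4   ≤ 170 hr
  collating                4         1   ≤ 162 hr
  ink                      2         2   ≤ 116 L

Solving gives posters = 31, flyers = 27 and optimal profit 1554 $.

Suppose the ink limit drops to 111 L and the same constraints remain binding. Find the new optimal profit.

1509

Check each constraint at x*: cutting 170/170 (tight); collating 151/162 (slack 11); ink 116/116 (tight).
By complementary slackness, y = 0 for the non-binding constraint.
Dual feasibility on the basic columns requires 2·y_cutting + 2·y_ink = 24, 4·y_cutting + 2·y_ink = 30.
→ y_cutting = 3 and y_ink = 9.
Δz = y_ink·Δb = 9 × (-5) = -45, so new z* = 1554 − 45 = 1509.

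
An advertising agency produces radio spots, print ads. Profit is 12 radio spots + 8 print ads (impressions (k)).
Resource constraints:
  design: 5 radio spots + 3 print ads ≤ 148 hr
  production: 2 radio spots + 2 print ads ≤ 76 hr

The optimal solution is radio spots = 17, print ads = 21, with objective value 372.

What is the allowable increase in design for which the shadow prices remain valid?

42

Binding constraints: design, production. The basis is B = [[5,3],[2,2]] with det 4.
Per unit increase in design, x* moves by d = (0.5, -0.5).
The basis stays optimal until print ads reaches 0; allowable increase = 42 hr.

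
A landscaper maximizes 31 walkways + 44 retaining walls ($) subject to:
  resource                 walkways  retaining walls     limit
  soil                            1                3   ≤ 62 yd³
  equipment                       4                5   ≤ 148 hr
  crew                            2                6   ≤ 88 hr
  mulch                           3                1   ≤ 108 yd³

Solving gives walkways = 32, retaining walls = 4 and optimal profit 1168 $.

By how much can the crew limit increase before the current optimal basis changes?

Binding constraints: equipment, crew. The basis is B = [[4,5],[2,6]] with det 14.
Per unit increase in crew, x* moves by d = (-0.3571, 0.2857).
The basis stays optimal until soil becomes binding; allowable increase = 36 hr.

36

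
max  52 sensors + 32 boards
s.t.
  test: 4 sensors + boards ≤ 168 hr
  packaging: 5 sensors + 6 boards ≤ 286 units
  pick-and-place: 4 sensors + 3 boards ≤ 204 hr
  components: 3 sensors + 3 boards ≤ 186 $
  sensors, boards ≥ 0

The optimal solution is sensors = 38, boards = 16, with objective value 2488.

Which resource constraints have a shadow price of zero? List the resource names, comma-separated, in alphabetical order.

components, pick-and-place

test: 168/168 (binding)
packaging: 286/286 (binding)
pick-and-place: 200/204 (slack 4)
components: 162/186 (slack 24)
By complementary slackness, a constraint with positive slack has shadow price 0 → components, pick-and-place.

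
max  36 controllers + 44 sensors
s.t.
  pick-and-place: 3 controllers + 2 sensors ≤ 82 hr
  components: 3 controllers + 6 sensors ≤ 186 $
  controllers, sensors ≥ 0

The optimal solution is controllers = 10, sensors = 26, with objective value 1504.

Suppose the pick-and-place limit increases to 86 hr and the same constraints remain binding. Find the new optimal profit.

Both pick-and-place and components are binding at x*.
From A_Bᵀ y = c: 3·y_pick-and-place + 3·y_components = 36; 2·y_pick-and-place + 6·y_components = 44.
→ y_pick-and-place = 7 and y_components = 5.
Δz = y_pick-and-place·Δb = 7 × (4) = 28, so new z* = 1504 + 28 = 1532.

1532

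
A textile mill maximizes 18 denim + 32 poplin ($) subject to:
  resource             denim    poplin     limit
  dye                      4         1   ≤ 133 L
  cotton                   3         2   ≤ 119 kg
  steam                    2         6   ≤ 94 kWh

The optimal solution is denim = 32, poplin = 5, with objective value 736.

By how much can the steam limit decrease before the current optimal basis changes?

Binding constraints: dye, steam. The basis is B = [[4,1],[2,6]] with det 22.
Per unit decrease in steam, x* moves by d = (0.0455, -0.1818).
The basis stays optimal until poplin reaches 0; allowable decrease = 27.5 kWh.

27.5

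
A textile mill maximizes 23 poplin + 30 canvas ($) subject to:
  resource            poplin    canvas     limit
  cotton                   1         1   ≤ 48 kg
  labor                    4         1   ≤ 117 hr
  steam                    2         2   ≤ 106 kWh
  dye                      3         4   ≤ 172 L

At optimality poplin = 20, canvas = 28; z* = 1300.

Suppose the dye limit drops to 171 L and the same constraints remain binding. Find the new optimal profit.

1293

At the optimum: cotton uses 48 of 48 (binding); labor uses 108 of 117 (slack = 9); steam uses 96 of 106 (slack = 10); dye uses 172 of 172 (binding).
Since labor, steam are not tight, their duals are 0.
The binding rows give the dual system: 1·y_cotton + 3·y_dye = 23 and 1·y_cotton + 4·y_dye = 30.
→ y_cotton = 2 and y_dye = 7.
Δz = y_dye·Δb = 7 × (-1) = -7, so new z* = 1300 − 7 = 1293.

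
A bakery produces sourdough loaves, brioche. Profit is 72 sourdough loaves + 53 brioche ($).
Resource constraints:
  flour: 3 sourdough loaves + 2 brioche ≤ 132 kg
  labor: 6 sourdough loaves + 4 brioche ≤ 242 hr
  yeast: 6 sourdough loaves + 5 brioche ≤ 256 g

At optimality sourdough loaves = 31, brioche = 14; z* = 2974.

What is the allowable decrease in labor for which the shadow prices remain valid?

Binding constraints: labor, yeast. The basis is B = [[6,4],[6,5]] with det 6.
Per unit decrease in labor, x* moves by d = (-0.8333, 1).
The basis stays optimal until sourdough loaves reaches 0; allowable decrease = 37.2 hr.

37.2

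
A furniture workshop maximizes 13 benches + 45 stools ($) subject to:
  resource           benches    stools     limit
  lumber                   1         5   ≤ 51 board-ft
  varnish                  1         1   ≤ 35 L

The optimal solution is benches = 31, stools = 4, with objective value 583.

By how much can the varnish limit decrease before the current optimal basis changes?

24.8

Binding constraints: lumber, varnish. The basis is B = [[1,5],[1,1]] with det -4.
Per unit decrease in varnish, x* moves by d = (-1.25, 0.25).
The basis stays optimal until benches reaches 0; allowable decrease = 24.8 L.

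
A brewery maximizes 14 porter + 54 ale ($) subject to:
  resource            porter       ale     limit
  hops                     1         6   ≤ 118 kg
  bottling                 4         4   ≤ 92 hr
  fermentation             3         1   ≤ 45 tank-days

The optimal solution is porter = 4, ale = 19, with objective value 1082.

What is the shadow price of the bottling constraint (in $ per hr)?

Check each constraint at x*: hops 118/118 (tight); bottling 92/92 (tight); fermentation 31/45 (slack 14).
Since fermentation is not tight, its dual is 0.
From A_Bᵀ y = c: 1·y_hops + 4·y_bottling = 14; 6·y_hops + 4·y_bottling = 54.
Solving: y_hops = 8, y_bottling = 1.5.
Shadow price of bottling = 1.5.

1.5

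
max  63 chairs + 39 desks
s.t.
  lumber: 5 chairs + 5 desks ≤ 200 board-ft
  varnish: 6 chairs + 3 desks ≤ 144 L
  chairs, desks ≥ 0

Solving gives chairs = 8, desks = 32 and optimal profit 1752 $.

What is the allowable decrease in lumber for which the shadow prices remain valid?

Binding constraints: lumber, varnish. The basis is B = [[5,5],[6,3]] with det -15.
Per unit decrease in lumber, x* moves by d = (0.2, -0.4).
The basis stays optimal until desks reaches 0; allowable decrease = 80 board-ft.

80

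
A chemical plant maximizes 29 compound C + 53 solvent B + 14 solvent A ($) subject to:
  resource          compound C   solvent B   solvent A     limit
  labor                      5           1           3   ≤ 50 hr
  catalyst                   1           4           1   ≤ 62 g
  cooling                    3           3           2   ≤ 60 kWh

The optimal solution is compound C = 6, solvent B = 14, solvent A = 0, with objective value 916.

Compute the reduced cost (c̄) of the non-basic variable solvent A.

Binding: catalyst and cooling. Non-binding: labor (6 unused).
Since labor is not tight, its dual is 0.
From A_Bᵀ y = c: 1·y_catalyst + 3·y_cooling = 29; 4·y_catalyst + 3·y_cooling = 53.
→ y_catalyst = 8 and y_cooling = 7.
Reduced cost of solvent A: c₃ − yᵀa₃ = 14 − (8·1 + 7·2) = 14 − 22 = -8.

-8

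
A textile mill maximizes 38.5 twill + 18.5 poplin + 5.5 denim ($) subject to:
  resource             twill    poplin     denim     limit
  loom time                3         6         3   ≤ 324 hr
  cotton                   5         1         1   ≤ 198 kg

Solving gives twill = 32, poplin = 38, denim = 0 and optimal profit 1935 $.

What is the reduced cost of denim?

Both loom time and cotton are binding at x*.
Dual feasibility on the basic columns requires 3·y_loom time + 5·y_cotton = 38.5, 6·y_loom time + 1·y_cotton = 18.5.
This yields shadow prices y_loom time = 2, y_cotton = 6.5.
Reduced cost of denim: c₃ − yᵀa₃ = 5.5 − (2·3 + 6.5·1) = 5.5 − 12.5 = -7.

-7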